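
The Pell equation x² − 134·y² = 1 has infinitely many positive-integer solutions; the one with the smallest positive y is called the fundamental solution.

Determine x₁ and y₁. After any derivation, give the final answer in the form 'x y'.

[11; 1,1,2,1,3,…,1,1,22] for √134; ℓ=14 ⇒ convergent index 13
step 0: (11, 1)  from 11·(1,0) + (0,1)
step 1: (12, 1)  from 1·(11,1) + (1,0)
…
step 5: (301, 26)  from 3·(81,7) + (58,5)
step 6: (382, 33)  from 1·(301,26) + (81,7)
…
step 9: (17630, 1523)  from 3·(4503,389) + (4121,356)
…
step 12: (84029, 7259)  from 1·(61896,5347) + (22133,1912)
step 13: (145925, 12606)  from 1·(84029,7259) + (61896,5347)
→ (145925, 12606).  Check: 145925²=21294105625, 134·12606²=21294105624, difference 1.

145925 12606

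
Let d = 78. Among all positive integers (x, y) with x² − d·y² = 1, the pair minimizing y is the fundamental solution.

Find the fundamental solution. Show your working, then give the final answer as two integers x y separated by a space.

√78 = [8; 1,4,1,16, …], period ℓ=4 (even) → k=3
step 0: (8, 1)  from 8·(1,0) + (0,1)
step 1: (9, 1)  from 1·(8,1) + (1,0)
step 2: (44, 5)  from 4·(9,1) + (8,1)
step 3: (53, 6)  from 1·(44,5) + (9,1)
fundamental: x₁=53, y₁=6  (since 2809 − 78·36 = 1)

53 6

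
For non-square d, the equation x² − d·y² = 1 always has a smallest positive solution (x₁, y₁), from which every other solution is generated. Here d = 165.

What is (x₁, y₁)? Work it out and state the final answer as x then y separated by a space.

1079 84

d=165: √d = [12; 1,5,2,5,1,24] (ℓ=6, even), read p_5/q_5
step 0: (12, 1)  from 12·(1,0) + (0,1)
step 1: (13, 1)  from 1·(12,1) + (1,0)
step 2: (77, 6)  from 5·(13,1) + (12,1)
step 3: (167, 13)  from 2·(77,6) + (13,1)
step 4: (912, 71)  from 5·(167,13) + (77,6)
step 5: (1079, 84)  from 1·(912,71) + (167,13)
fundamental: x₁=1079, y₁=84  (since 1164241 − 165·7056 = 1)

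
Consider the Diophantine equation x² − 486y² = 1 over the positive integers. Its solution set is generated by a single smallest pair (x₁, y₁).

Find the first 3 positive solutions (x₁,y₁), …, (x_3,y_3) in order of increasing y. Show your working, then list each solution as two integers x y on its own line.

485 22
470449 21340
456335045 20699778

√486 → a₀=22, period (22,44); ℓ=2 even so k=1
k=0  a_k=22  p_k/q_k = 22/1
k=1  a_k=22  p_k/q_k = 485/22
fundamental: x₁=485, y₁=22  (since 235225 − 486·484 = 1)
(485+22√486)^2 = 470449 + 21340√486
(485+22√486)^3 = 456335045 + 20699778√486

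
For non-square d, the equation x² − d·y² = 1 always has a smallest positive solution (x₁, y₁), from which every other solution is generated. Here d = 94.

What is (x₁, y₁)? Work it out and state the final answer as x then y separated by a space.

√94 → a₀=9, period (1,2,3,1,1,…,2,1,18); ℓ=16 even so k=15
step 0: (9, 1)  from 9·(1,0) + (0,1)
…
step 2: (29, 3)  from 2·(10,1) + (9,1)
step 3: (97, 10)  from 3·(29,3) + (10,1)
…
step 5: (223, 23)  from 1·(126,13) + (97,10)
step 6: (1241, 128)  from 5·(223,23) + (126,13)
…
step 9: (14417, 1487)  from 1·(12953,1336) + (1464,151)
step 10: (85038, 8771)  from 5·(14417,1487) + (12953,1336)
step 11: (99455, 10258)  from 1·(85038,8771) + (14417,1487)
step 12: (184493, 19029)  from 1·(99455,10258) + (85038,8771)
…
step 14: (1490361, 153719)  from 2·(652934,67345) + (184493,19029)
step 15: (2143295, 221064)  from 1·(1490361,153719) + (652934,67345)
fundamental: x₁=2143295, y₁=221064  (since 4593713457025 − 94·48869292096 = 1)

2143295 221064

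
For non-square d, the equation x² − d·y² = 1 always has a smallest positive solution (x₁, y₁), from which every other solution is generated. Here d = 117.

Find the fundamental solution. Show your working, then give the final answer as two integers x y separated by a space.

649 60

d=117: √d = [10; 1,4,2,4,1,20] (ℓ=6, even), read p_5/q_5
a_0=10:  p_0=10·1+0=10,  q_0=10·0+1=1
a_1=1:  p_1=1·10+1=11,  q_1=1·1+0=1
a_2=4:  p_2=4·11+10=54,  q_2=4·1+1=5
a_3=2:  p_3=2·54+11=119,  q_3=2·5+1=11
a_4=4:  p_4=4·119+54=530,  q_4=4·11+5=49
a_5=1:  p_5=1·530+119=649,  q_5=1·49+11=60
fundamental: x₁=649, y₁=60  (since 421201 − 117·3600 = 1)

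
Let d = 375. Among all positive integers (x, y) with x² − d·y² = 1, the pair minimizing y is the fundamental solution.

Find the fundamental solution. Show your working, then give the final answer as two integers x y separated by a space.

15124 781

√375 = [19; 2,1,2,1,5,1,2,1,2,38, …], period ℓ=10 (even) → k=9
k=0  a_k=19  p_k/q_k = 19/1
k=1  a_k=2  p_k/q_k = 39/2
k=2  a_k=1  p_k/q_k = 58/3
k=3  a_k=2  p_k/q_k = 155/8
k=4  a_k=1  p_k/q_k = 213/11
k=5  a_k=5  p_k/q_k = 1220/63
k=6  a_k=1  p_k/q_k = 1433/74
k=7  a_k=2  p_k/q_k = 4086/211
k=8  a_k=1  p_k/q_k = 5519/285
k=9  a_k=2  p_k/q_k = 15124/781
(x₁, y₁) = (15124, 781);  15124² − 375·781² = 1 ✓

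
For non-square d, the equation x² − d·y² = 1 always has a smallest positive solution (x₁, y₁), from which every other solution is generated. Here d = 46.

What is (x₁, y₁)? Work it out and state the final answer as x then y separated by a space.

√46 → a₀=6, period (1,3,1,1,2,6,2,1,1,3,1,12); ℓ=12 even so k=11
k=0  a_k=6  p_k/q_k = 6/1
k=1  a_k=1  p_k/q_k = 7/1
…
k=7  a_k=2  p_k/q_k = 2150/317
…
k=9  a_k=1  p_k/q_k = 5297/781
k=10  a_k=3  p_k/q_k = 19038/2807
k=11  a_k=1  p_k/q_k = 24335/3588
fundamental: x₁=24335, y₁=3588  (since 592192225 − 46·12873744 = 1)

24335 3588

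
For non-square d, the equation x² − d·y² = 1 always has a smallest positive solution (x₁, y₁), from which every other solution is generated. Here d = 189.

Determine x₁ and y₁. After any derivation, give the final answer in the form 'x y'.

55 4

[13; 1,2,1,26] for √189; ℓ=4 ⇒ convergent index 3
k=0  a_k=13  p_k/q_k = 13/1
…
k=2  a_k=2  p_k/q_k = 41/3
k=3  a_k=1  p_k/q_k = 55/4
(x₁, y₁) = (55, 4);  55² − 189·4² = 1 ✓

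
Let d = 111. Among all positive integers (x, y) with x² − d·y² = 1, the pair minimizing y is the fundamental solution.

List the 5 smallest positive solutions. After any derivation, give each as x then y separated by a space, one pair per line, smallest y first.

295 28
174049 16520
102688615 9746772
60586108801 5750578960
35745701503975 3392831839628

d=111: √d = [10; 1,1,6,1,1,20] (ℓ=6, even), read p_5/q_5
a_0=10:  p_0=10·1+0=10,  q_0=10·0+1=1
a_1=1:  p_1=1·10+1=11,  q_1=1·1+0=1
a_2=1:  p_2=1·11+10=21,  q_2=1·1+1=2
a_3=6:  p_3=6·21+11=137,  q_3=6·2+1=13
a_4=1:  p_4=1·137+21=158,  q_4=1·13+2=15
a_5=1:  p_5=1·158+137=295,  q_5=1·15+13=28
→ (295, 28).  Check: 295²=87025, 111·28²=87024, difference 1.
(x_2, y_2) = (295·295 + 111·28·28, 295·28 + 28·295) = (174049, 16520)
(x_3, y_3) = (295·174049 + 111·28·16520, 295·16520 + 28·174049) = (102688615, 9746772)
(x_4, y_4) = (295·102688615 + 111·28·9746772, 295·9746772 + 28·102688615) = (60586108801, 5750578960)
(x_5, y_5) = (295·60586108801 + 111·28·5750578960, 295·5750578960 + 28·60586108801) = (35745701503975, 3392831839628)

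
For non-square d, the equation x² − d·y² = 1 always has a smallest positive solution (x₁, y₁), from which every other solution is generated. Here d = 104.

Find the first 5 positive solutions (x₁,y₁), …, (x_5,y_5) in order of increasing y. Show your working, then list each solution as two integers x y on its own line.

√104 → a₀=10, period (5,20); ℓ=2 even so k=1
step 0: (10, 1)  from 10·(1,0) + (0,1)
step 1: (51, 5)  from 5·(10,1) + (1,0)
fundamental: x₁=51, y₁=5  (since 2601 − 104·25 = 1)
(x_2, y_2) = (51·51 + 104·5·5, 51·5 + 5·51) = (5201, 510)
(x_3, y_3) = (51·5201 + 104·5·510, 51·510 + 5·5201) = (530451, 52015)
(x_4, y_4) = (51·530451 + 104·5·52015, 51·52015 + 5·530451) = (54100801, 5305020)
(x_5, y_5) = (51·54100801 + 104·5·5305020, 51·5305020 + 5·54100801) = (5517751251, 541060025)

51 5
5201 510
530451 52015
54100801 5305020
5517751251 541060025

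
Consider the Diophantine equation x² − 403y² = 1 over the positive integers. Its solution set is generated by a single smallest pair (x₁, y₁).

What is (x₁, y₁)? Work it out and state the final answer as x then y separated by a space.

669878 33369

[20; 13,2,1,3,1,3,1,2,13,40] for √403; ℓ=10 ⇒ convergent index 9
a_0=20:  p_0=20·1+0=20,  q_0=20·0+1=1
…
a_2=2:  p_2=2·261+20=542,  q_2=2·13+1=27
a_3=1:  p_3=1·542+261=803,  q_3=1·27+13=40
a_4=3:  p_4=3·803+542=2951,  q_4=3·40+27=147
a_5=1:  p_5=1·2951+803=3754,  q_5=1·147+40=187
a_6=3:  p_6=3·3754+2951=14213,  q_6=3·187+147=708
a_7=1:  p_7=1·14213+3754=17967,  q_7=1·708+187=895
a_8=2:  p_8=2·17967+14213=50147,  q_8=2·895+708=2498
a_9=13:  p_9=13·50147+17967=669878,  q_9=13·2498+895=33369
→ (669878, 33369).  Check: 669878²=448736534884, 403·33369²=448736534883, difference 1.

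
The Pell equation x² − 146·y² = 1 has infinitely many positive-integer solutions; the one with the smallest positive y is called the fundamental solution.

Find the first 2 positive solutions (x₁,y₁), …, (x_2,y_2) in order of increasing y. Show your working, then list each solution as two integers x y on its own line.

[12; 12,24] for √146; ℓ=2 ⇒ convergent index 1
i=0: a=12 ⇒ p=12, q=1
i=1: a=12 ⇒ p=145, q=12
(x₁, y₁) = (145, 12);  145² − 146·12² = 1 ✓
k=2:  x_2 = 145·145+146·12·12 = 42049,  y_2 = 145·12+12·145 = 3480

145 12
42049 3480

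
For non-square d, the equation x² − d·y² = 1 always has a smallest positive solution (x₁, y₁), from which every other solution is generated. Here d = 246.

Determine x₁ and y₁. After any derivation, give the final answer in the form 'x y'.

√246 → a₀=15, period (1,2,5,1,14,1,5,2,1,30); ℓ=10 even so k=9
a_0=15:  p_0=15·1+0=15,  q_0=15·0+1=1
…
a_3=5:  p_3=5·47+16=251,  q_3=5·3+1=16
a_4=1:  p_4=1·251+47=298,  q_4=1·16+3=19
…
a_6=1:  p_6=1·4423+298=4721,  q_6=1·282+19=301
…
a_8=2:  p_8=2·28028+4721=60777,  q_8=2·1787+301=3875
a_9=1:  p_9=1·60777+28028=88805,  q_9=1·3875+1787=5662
(x₁, y₁) = (88805, 5662);  88805² − 246·5662² = 1 ✓

88805 5662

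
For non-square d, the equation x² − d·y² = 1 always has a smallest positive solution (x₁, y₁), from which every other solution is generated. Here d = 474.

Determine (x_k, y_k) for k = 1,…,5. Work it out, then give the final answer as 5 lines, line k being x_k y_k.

193549 8890
74922430801 3441301220
29002323118011949 1332120819650670
11226741274261267003201 515661305041693754440
4345849093754985611287088749 199611459857697448136564450

d=474: √d = [21; 1,3,2,1,1,…,3,1,42] (ℓ=14, even), read p_13/q_13
a_0=21:  p_0=21·1+0=21,  q_0=21·0+1=1
a_1=1:  p_1=1·21+1=22,  q_1=1·1+0=1
…
a_4=1:  p_4=1·196+87=283,  q_4=1·9+4=13
…
a_6=1:  p_6=1·479+283=762,  q_6=1·22+13=35
…
a_10=1:  p_10=1·10864+5813=16677,  q_10=1·499+267=766
a_11=2:  p_11=2·16677+10864=44218,  q_11=2·766+499=2031
a_12=3:  p_12=3·44218+16677=149331,  q_12=3·2031+766=6859
a_13=1:  p_13=1·149331+44218=193549,  q_13=1·6859+2031=8890
(x₁, y₁) = (193549, 8890);  193549² − 474·8890² = 1 ✓
(193549+8890√474)^2 = 74922430801 + 3441301220√474
(193549+8890√474)^3 = 29002323118011949 + 1332120819650670√474
(193549+8890√474)^4 = 11226741274261267003201 + 515661305041693754440√474
(193549+8890√474)^5 = 4345849093754985611287088749 + 199611459857697448136564450√474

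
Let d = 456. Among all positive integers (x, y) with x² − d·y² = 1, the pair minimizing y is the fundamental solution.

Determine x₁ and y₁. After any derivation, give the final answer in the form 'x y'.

1025 48

d=456: √d = [21; 2,1,4,1,2,42] (ℓ=6, even), read p_5/q_5
i=0: a=21 ⇒ p=21, q=1
i=1: a=2 ⇒ p=43, q=2
…
i=4: a=1 ⇒ p=363, q=17
i=5: a=2 ⇒ p=1025, q=48
(x₁, y₁) = (1025, 48);  1025² − 456·48² = 1 ✓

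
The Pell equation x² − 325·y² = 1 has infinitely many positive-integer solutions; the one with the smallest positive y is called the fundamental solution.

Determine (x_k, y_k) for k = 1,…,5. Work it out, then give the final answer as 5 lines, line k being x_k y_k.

√325 = [18; 36, …], period ℓ=1 (odd) → k=1
a_0=18:  p_0=18·1+0=18,  q_0=18·0+1=1
a_1=36:  p_1=36·18+1=649,  q_1=36·1+0=36
fundamental: x₁=649, y₁=36  (since 421201 − 325·1296 = 1)
n=2: (649,36)∘(649,36) = (649·649+325·36·36, 649·36+36·649) = (842401,46728)
n=3: (842401,46728)∘(649,36) = (649·842401+325·36·46728, 649·46728+36·842401) = (1093435849,60652908)
n=4: (1093435849,60652908)∘(649,36) = (649·1093435849+325·36·60652908, 649·60652908+36·1093435849) = (1419278889601,78727427856)
n=5: (1419278889601,78727427856)∘(649,36) = (649·1419278889601+325·36·78727427856, 649·78727427856+36·1419278889601) = (1842222905266249,102188140704180)

649 36
842401 46728
1093435849 60652908
1419278889601 78727427856
1842222905266249 102188140704180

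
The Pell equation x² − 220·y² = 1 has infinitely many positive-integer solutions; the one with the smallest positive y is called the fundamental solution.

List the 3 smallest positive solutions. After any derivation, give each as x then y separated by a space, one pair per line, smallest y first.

d=220: √d = [14; 1,4,1,28] (ℓ=4, even), read p_3/q_3
step 0: (14, 1)  from 14·(1,0) + (0,1)
step 1: (15, 1)  from 1·(14,1) + (1,0)
step 2: (74, 5)  from 4·(15,1) + (14,1)
step 3: (89, 6)  from 1·(74,5) + (15,1)
→ (89, 6).  Check: 89²=7921, 220·6²=7920, difference 1.
k=2:  x_2 = 89·89+220·6·6 = 15841,  y_2 = 89·6+6·89 = 1068
k=3:  x_3 = 89·15841+220·6·1068 = 2819609,  y_3 = 89·1068+6·15841 = 190098

89 6
15841 1068
2819609 190098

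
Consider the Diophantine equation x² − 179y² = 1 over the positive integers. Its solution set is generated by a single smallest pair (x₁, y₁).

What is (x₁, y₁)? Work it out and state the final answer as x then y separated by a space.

[13; 2,1,1,1,3,…,1,2,26] for √179; ℓ=14 ⇒ convergent index 13
k=0  a_k=13  p_k/q_k = 13/1
…
k=2  a_k=1  p_k/q_k = 40/3
…
k=4  a_k=1  p_k/q_k = 107/8
k=5  a_k=3  p_k/q_k = 388/29
k=6  a_k=5  p_k/q_k = 2047/153
…
k=8  a_k=5  p_k/q_k = 137042/10243
k=9  a_k=3  p_k/q_k = 438125/32747
k=10  a_k=1  p_k/q_k = 575167/42990
…
k=12  a_k=1  p_k/q_k = 1588459/118727
k=13  a_k=2  p_k/q_k = 4190210/313191
→ (4190210, 313191).  Check: 4190210²=17557859844100, 179·313191²=17557859844099, difference 1.

4190210 313191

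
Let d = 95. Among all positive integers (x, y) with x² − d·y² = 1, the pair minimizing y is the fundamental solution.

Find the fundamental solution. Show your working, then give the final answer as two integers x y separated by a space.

d=95: √d = [9; 1,2,1,18] (ℓ=4, even), read p_3/q_3
a_0=9:  p_0=9·1+0=9,  q_0=9·0+1=1
…
a_2=2:  p_2=2·10+9=29,  q_2=2·1+1=3
a_3=1:  p_3=1·29+10=39,  q_3=1·3+1=4
→ (39, 4).  Check: 39²=1521, 95·4²=1520, difference 1.

39 4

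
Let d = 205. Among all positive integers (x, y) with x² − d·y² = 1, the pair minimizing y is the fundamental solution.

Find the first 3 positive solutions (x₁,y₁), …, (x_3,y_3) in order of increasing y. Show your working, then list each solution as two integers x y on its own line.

39689 2772
3150433441 220035816
250075105640009 17466002999676

√205 → a₀=14, period (3,6,1,4,1,6,3,28); ℓ=8 even so k=7
step 0: (14, 1)  from 14·(1,0) + (0,1)
step 1: (43, 3)  from 3·(14,1) + (1,0)
step 2: (272, 19)  from 6·(43,3) + (14,1)
…
step 5: (1847, 129)  from 1·(1532,107) + (315,22)
step 6: (12614, 881)  from 6·(1847,129) + (1532,107)
step 7: (39689, 2772)  from 3·(12614,881) + (1847,129)
fundamental: x₁=39689, y₁=2772  (since 1575216721 − 205·7683984 = 1)
(39689+2772√205)^2 = 3150433441 + 220035816√205
(39689+2772√205)^3 = 250075105640009 + 17466002999676√205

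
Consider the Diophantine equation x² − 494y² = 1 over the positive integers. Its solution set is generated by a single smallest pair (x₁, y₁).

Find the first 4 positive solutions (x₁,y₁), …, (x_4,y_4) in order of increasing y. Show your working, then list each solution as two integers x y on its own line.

[22; 4,2,2,1,2,1,2,2,4,44] for √494; ℓ=10 ⇒ convergent index 9
a_0=22:  p_0=22·1+0=22,  q_0=22·0+1=1
…
a_3=2:  p_3=2·200+89=489,  q_3=2·9+4=22
…
a_6=1:  p_6=1·1867+689=2556,  q_6=1·84+31=115
…
a_8=2:  p_8=2·6979+2556=16514,  q_8=2·314+115=743
a_9=4:  p_9=4·16514+6979=73035,  q_9=4·743+314=3286
→ (73035, 3286).  Check: 73035²=5334111225, 494·3286²=5334111224, difference 1.
n=2: (73035,3286)∘(73035,3286) = (73035·73035+494·3286·3286, 73035·3286+3286·73035) = (10668222449,479986020)
n=3: (10668222449,479986020)∘(73035,3286) = (73035·10668222449+494·3286·479986020, 73035·479986020+3286·10668222449) = (1558307253052395,70111557938114)
n=4: (1558307253052395,70111557938114)∘(73035,3286) = (73035·1558307253052395+494·3286·70111557938114, 73035·70111557938114+3286·1558307253052395) = (227621940442695115201,10241195267540325960)

73035 3286
10668222449 479986020
1558307253052395 70111557938114
227621940442695115201 10241195267540325960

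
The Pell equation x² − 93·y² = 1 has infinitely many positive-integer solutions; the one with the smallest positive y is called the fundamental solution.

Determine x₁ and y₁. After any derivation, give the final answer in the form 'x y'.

√93 → a₀=9, period (1,1,1,4,6,4,1,1,1,18); ℓ=10 even so k=9
i=0: a=9 ⇒ p=9, q=1
…
i=2: a=1 ⇒ p=19, q=2
i=3: a=1 ⇒ p=29, q=3
i=4: a=4 ⇒ p=135, q=14
i=5: a=6 ⇒ p=839, q=87
…
i=8: a=1 ⇒ p=7821, q=811
i=9: a=1 ⇒ p=12151, q=1260
fundamental: x₁=12151, y₁=1260  (since 147646801 − 93·1587600 = 1)

12151 1260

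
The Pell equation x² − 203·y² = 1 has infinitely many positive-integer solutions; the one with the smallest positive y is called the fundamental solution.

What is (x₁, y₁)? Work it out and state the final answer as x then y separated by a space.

57 4

[14; 4,28] for √203; ℓ=2 ⇒ convergent index 1
i=0: a=14 ⇒ p=14, q=1
i=1: a=4 ⇒ p=57, q=4
→ (57, 4).  Check: 57²=3249, 203·4²=3248, difference 1.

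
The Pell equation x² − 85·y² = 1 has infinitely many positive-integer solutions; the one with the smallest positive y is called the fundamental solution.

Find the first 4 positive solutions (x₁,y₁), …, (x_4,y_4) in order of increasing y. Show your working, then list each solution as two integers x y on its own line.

[9; 4,1,1,4,18] for √85; ℓ=5 ⇒ convergent index 9
i=0: a=9 ⇒ p=9, q=1
i=1: a=4 ⇒ p=37, q=4
i=2: a=1 ⇒ p=46, q=5
i=3: a=1 ⇒ p=83, q=9
i=4: a=4 ⇒ p=378, q=41
i=5: a=18 ⇒ p=6887, q=747
i=6: a=4 ⇒ p=27926, q=3029
i=7: a=1 ⇒ p=34813, q=3776
i=8: a=1 ⇒ p=62739, q=6805
i=9: a=4 ⇒ p=285769, q=30996
(x₁, y₁) = (285769, 30996);  285769² − 85·30996² = 1 ✓
n=2: (285769,30996)∘(285769,30996) = (285769·285769+85·30996·30996, 285769·30996+30996·285769) = (163327842721,17715391848)
n=3: (163327842721,17715391848)∘(285769,30996) = (285769·163327842721+85·30996·17715391848, 285769·17715391848+30996·163327842721) = (93348068572789129,10125019625991228)
n=4: (93348068572789129,10125019625991228)∘(285769,30996) = (285769·93348068572789129+85·30996·10125019625991228, 285769·10125019625991228+30996·93348068572789129) = (53351968415791425367681,5786833466982059076816)

285769 30996
163327842721 17715391848
93348068572789129 10125019625991228
53351968415791425367681 5786833466982059076816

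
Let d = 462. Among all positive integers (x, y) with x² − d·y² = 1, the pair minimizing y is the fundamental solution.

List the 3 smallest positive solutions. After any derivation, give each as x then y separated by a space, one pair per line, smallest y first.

√462 → a₀=21, period (2,42); ℓ=2 even so k=1
a_0=21:  p_0=21·1+0=21,  q_0=21·0+1=1
a_1=2:  p_1=2·21+1=43,  q_1=2·1+0=2
(x₁, y₁) = (43, 2);  43² − 462·2² = 1 ✓
k=2:  x_2 = 43·43+462·2·2 = 3697,  y_2 = 43·2+2·43 = 172
k=3:  x_3 = 43·3697+462·2·172 = 317899,  y_3 = 43·172+2·3697 = 14790

43 2
3697 172
317899 14790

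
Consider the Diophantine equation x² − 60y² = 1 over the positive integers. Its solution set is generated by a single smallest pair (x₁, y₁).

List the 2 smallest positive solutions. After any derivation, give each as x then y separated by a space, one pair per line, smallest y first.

√60 → a₀=7, period (1,2,1,14); ℓ=4 even so k=3
i=0: a=7 ⇒ p=7, q=1
…
i=2: a=2 ⇒ p=23, q=3
i=3: a=1 ⇒ p=31, q=4
(x₁, y₁) = (31, 4);  31² − 60·4² = 1 ✓
(31+4√60)^2 = 1921 + 248√60

31 4
1921 248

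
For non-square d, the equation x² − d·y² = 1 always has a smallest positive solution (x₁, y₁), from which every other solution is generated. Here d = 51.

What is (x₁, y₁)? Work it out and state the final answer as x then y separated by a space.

50 7

√51 → a₀=7, period (7,14); ℓ=2 even so k=1
k=0  a_k=7  p_k/q_k = 7/1
k=1  a_k=7  p_k/q_k = 50/7
(x₁, y₁) = (50, 7);  50² − 51·7² = 1 ✓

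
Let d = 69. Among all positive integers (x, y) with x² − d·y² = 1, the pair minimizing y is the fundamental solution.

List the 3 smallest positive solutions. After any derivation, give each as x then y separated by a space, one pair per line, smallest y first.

[8; 3,3,1,4,1,3,3,16] for √69; ℓ=8 ⇒ convergent index 7
i=0: a=8 ⇒ p=8, q=1
…
i=2: a=3 ⇒ p=83, q=10
i=3: a=1 ⇒ p=108, q=13
…
i=5: a=1 ⇒ p=623, q=75
i=6: a=3 ⇒ p=2384, q=287
i=7: a=3 ⇒ p=7775, q=936
→ (7775, 936).  Check: 7775²=60450625, 69·936²=60450624, difference 1.
n=2: (7775,936)∘(7775,936) = (7775·7775+69·936·936, 7775·936+936·7775) = (120901249,14554800)
n=3: (120901249,14554800)∘(7775,936) = (7775·120901249+69·936·14554800, 7775·14554800+936·120901249) = (1880014414175,226327139064)

7775 936
120901249 14554800
1880014414175 226327139064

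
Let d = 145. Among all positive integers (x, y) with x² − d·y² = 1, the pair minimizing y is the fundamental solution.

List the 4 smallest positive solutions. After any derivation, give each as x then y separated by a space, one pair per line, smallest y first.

[12; 24] for √145; ℓ=1 ⇒ convergent index 1
step 0: (12, 1)  from 12·(1,0) + (0,1)
step 1: (289, 24)  from 24·(12,1) + (1,0)
fundamental: x₁=289, y₁=24  (since 83521 − 145·576 = 1)
n=2: (289,24)∘(289,24) = (289·289+145·24·24, 289·24+24·289) = (167041,13872)
n=3: (167041,13872)∘(289,24) = (289·167041+145·24·13872, 289·13872+24·167041) = (96549409,8017992)
n=4: (96549409,8017992)∘(289,24) = (289·96549409+145·24·8017992, 289·8017992+24·96549409) = (55805391361,4634385504)

289 24
167041 13872
96549409 8017992
55805391361 4634385504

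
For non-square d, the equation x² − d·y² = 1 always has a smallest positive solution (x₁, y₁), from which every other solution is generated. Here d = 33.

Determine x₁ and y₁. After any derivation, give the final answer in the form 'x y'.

23 4

√33 → a₀=5, period (1,2,1,10); ℓ=4 even so k=3
k=0  a_k=5  p_k/q_k = 5/1
…
k=2  a_k=2  p_k/q_k = 17/3
k=3  a_k=1  p_k/q_k = 23/4
(x₁, y₁) = (23, 4);  23² − 33·4² = 1 ✓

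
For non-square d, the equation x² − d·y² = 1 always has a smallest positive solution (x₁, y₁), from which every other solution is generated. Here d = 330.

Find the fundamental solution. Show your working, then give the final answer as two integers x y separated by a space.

[18; 6,36] for √330; ℓ=2 ⇒ convergent index 1
a_0=18:  p_0=18·1+0=18,  q_0=18·0+1=1
a_1=6:  p_1=6·18+1=109,  q_1=6·1+0=6
fundamental: x₁=109, y₁=6  (since 11881 − 330·36 = 1)

109 6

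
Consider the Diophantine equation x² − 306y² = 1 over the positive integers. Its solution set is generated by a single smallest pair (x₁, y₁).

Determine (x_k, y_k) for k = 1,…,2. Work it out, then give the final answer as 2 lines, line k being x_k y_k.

35 2
2449 140

[17; 2,34] for √306; ℓ=2 ⇒ convergent index 1
k=0  a_k=17  p_k/q_k = 17/1
k=1  a_k=2  p_k/q_k = 35/2
fundamental: x₁=35, y₁=2  (since 1225 − 306·4 = 1)
k=2:  x_2 = 35·35+306·2·2 = 2449,  y_2 = 35·2+2·35 = 140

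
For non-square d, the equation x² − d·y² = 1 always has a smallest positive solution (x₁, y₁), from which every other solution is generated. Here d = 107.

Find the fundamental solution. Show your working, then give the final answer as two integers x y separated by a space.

[10; 2,1,9,1,2,20] for √107; ℓ=6 ⇒ convergent index 5
i=0: a=10 ⇒ p=10, q=1
i=1: a=2 ⇒ p=21, q=2
i=2: a=1 ⇒ p=31, q=3
i=3: a=9 ⇒ p=300, q=29
i=4: a=1 ⇒ p=331, q=32
i=5: a=2 ⇒ p=962, q=93
fundamental: x₁=962, y₁=93  (since 925444 − 107·8649 = 1)

962 93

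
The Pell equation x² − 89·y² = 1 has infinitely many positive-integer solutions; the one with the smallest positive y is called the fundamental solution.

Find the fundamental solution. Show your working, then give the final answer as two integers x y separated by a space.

500001 53000

√89 = [9; 2,3,3,2,18, …], period ℓ=5 (odd) → k=9
i=0: a=9 ⇒ p=9, q=1
…
i=2: a=3 ⇒ p=66, q=7
…
i=4: a=2 ⇒ p=500, q=53
i=5: a=18 ⇒ p=9217, q=977
…
i=8: a=3 ⇒ p=216991, q=23001
i=9: a=2 ⇒ p=500001, q=53000
(x₁, y₁) = (500001, 53000);  500001² − 89·53000² = 1 ✓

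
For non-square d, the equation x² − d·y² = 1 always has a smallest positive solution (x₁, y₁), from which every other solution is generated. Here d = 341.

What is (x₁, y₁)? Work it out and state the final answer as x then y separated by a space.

10626551 575460

√341 → a₀=18, period (2,6,1,8,2,…,6,2,36); ℓ=14 even so k=13
k=0  a_k=18  p_k/q_k = 18/1
…
k=2  a_k=6  p_k/q_k = 240/13
k=3  a_k=1  p_k/q_k = 277/15
k=4  a_k=8  p_k/q_k = 2456/133
…
k=6  a_k=1  p_k/q_k = 7645/414
k=7  a_k=2  p_k/q_k = 20479/1109
k=8  a_k=1  p_k/q_k = 28124/1523
…
k=10  a_k=8  p_k/q_k = 641940/34763
k=11  a_k=1  p_k/q_k = 718667/38918
k=12  a_k=6  p_k/q_k = 4953942/268271
k=13  a_k=2  p_k/q_k = 10626551/575460
(x₁, y₁) = (10626551, 575460);  10626551² − 341·575460² = 1 ✓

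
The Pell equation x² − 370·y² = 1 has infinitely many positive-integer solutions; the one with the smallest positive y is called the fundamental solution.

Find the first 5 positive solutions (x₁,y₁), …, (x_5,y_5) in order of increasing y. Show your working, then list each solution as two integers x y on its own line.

√370 → a₀=19, period (4,4,38); ℓ=3 odd so k=5
a_0=19:  p_0=19·1+0=19,  q_0=19·0+1=1
a_1=4:  p_1=4·19+1=77,  q_1=4·1+0=4
…
a_3=38:  p_3=38·327+77=12503,  q_3=38·17+4=650
a_4=4:  p_4=4·12503+327=50339,  q_4=4·650+17=2617
a_5=4:  p_5=4·50339+12503=213859,  q_5=4·2617+650=11118
fundamental: x₁=213859, y₁=11118  (since 45735671881 − 370·123609924 = 1)
(x_2, y_2) = (213859·213859 + 370·11118·11118, 213859·11118 + 11118·213859) = (91471343761, 4755368724)
(x_3, y_3) = (213859·91471343761 + 370·11118·4755368724, 213859·4755368724 + 11118·91471343761) = (39123940210553539, 2033956799880714)
(x_4, y_4) = (213859·39123940210553539 + 370·11118·2033956799880714, 213859·2033956799880714 + 11118·39123940210553539) = (16734013458886067250241, 869959934526623861928)
(x_5, y_5) = (213859·16734013458886067250241 + 370·11118·869959934526623861928, 213859·869959934526623861928 + 11118·16734013458886067250241) = (7157438768568706971928026499, 372097523273824548176239590)

213859 11118
91471343761 4755368724
39123940210553539 2033956799880714
16734013458886067250241 869959934526623861928
7157438768568706971928026499 372097523273824548176239590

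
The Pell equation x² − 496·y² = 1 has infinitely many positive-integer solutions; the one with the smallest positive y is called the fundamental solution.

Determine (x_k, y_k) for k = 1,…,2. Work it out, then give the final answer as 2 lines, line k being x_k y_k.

4620799 207480
42703566796801 1917446753040

√496 → a₀=22, period (3,1,2,4,1,…,1,3,44); ℓ=16 even so k=15
i=0: a=22 ⇒ p=22, q=1
i=1: a=3 ⇒ p=67, q=3
i=2: a=1 ⇒ p=89, q=4
i=3: a=2 ⇒ p=245, q=11
i=4: a=4 ⇒ p=1069, q=48
i=5: a=1 ⇒ p=1314, q=59
i=6: a=1 ⇒ p=2383, q=107
…
i=8: a=2 ⇒ p=14543, q=653
…
i=10: a=1 ⇒ p=49709, q=2232
…
i=12: a=4 ⇒ p=389209, q=17476
…
i=14: a=1 ⇒ p=1252502, q=56239
i=15: a=3 ⇒ p=4620799, q=207480
fundamental: x₁=4620799, y₁=207480  (since 21351783398401 − 496·43047950400 = 1)
k=2:  x_2 = 4620799·4620799+496·207480·207480 = 42703566796801,  y_2 = 4620799·207480+207480·4620799 = 1917446753040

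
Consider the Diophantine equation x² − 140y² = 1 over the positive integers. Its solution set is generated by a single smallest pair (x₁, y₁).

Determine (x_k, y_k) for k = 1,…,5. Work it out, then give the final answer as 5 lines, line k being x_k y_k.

[11; 1,4,1,22] for √140; ℓ=4 ⇒ convergent index 3
k=0  a_k=11  p_k/q_k = 11/1
…
k=2  a_k=4  p_k/q_k = 59/5
k=3  a_k=1  p_k/q_k = 71/6
(x₁, y₁) = (71, 6);  71² − 140·6² = 1 ✓
(71+6√140)^2 = 10081 + 852√140
(71+6√140)^3 = 1431431 + 120978√140
(71+6√140)^4 = 203253121 + 17178024√140
(71+6√140)^5 = 28860511751 + 2439158430√140

71 6
10081 852
1431431 120978
203253121 17178024
28860511751 2439158430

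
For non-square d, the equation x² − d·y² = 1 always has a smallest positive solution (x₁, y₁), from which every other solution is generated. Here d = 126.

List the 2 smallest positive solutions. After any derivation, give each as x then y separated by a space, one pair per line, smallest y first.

√126 → a₀=11, period (4,2,4,22); ℓ=4 even so k=3
a_0=11:  p_0=11·1+0=11,  q_0=11·0+1=1
…
a_2=2:  p_2=2·45+11=101,  q_2=2·4+1=9
a_3=4:  p_3=4·101+45=449,  q_3=4·9+4=40
fundamental: x₁=449, y₁=40  (since 201601 − 126·1600 = 1)
k=2:  x_2 = 449·449+126·40·40 = 403201,  y_2 = 449·40+40·449 = 35920

449 40
403201 35920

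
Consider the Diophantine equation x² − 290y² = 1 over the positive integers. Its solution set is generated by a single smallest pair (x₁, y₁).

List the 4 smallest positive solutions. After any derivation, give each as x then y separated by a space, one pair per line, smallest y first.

[17; 34] for √290; ℓ=1 ⇒ convergent index 1
a_0=17:  p_0=17·1+0=17,  q_0=17·0+1=1
a_1=34:  p_1=34·17+1=579,  q_1=34·1+0=34
(x₁, y₁) = (579, 34);  579² − 290·34² = 1 ✓
(x_2, y_2) = (579·579 + 290·34·34, 579·34 + 34·579) = (670481, 39372)
(x_3, y_3) = (579·670481 + 290·34·39372, 579·39372 + 34·670481) = (776416419, 45592742)
(x_4, y_4) = (579·776416419 + 290·34·45592742, 579·45592742 + 34·776416419) = (899089542721, 52796355864)

579 34
670481 39372
776416419 45592742
899089542721 52796355864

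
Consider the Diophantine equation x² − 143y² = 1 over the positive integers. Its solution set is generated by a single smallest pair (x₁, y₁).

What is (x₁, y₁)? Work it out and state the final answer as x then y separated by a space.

12 1

[11; 1,22] for √143; ℓ=2 ⇒ convergent index 1
k=0  a_k=11  p_k/q_k = 11/1
k=1  a_k=1  p_k/q_k = 12/1
→ (12, 1).  Check: 12²=144, 143·1²=143, difference 1.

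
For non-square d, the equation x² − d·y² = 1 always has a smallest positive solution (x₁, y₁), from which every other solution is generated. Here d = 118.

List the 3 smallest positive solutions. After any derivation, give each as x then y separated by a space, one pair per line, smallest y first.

306917 28254
188396089777 17343265836
115643925371868101 10645886241146970

√118 = [10; 1,6,3,2,10,2,3,6,1,20, …], period ℓ=10 (even) → k=9
k=0  a_k=10  p_k/q_k = 10/1
k=1  a_k=1  p_k/q_k = 11/1
…
k=3  a_k=3  p_k/q_k = 239/22
…
k=5  a_k=10  p_k/q_k = 5779/532
k=6  a_k=2  p_k/q_k = 12112/1115
k=7  a_k=3  p_k/q_k = 42115/3877
k=8  a_k=6  p_k/q_k = 264802/24377
k=9  a_k=1  p_k/q_k = 306917/28254
fundamental: x₁=306917, y₁=28254  (since 94198044889 − 118·798288516 = 1)
k=2:  x_2 = 306917·306917+118·28254·28254 = 188396089777,  y_2 = 306917·28254+28254·306917 = 17343265836
k=3:  x_3 = 306917·188396089777+118·28254·17343265836 = 115643925371868101,  y_3 = 306917·17343265836+28254·188396089777 = 10645886241146970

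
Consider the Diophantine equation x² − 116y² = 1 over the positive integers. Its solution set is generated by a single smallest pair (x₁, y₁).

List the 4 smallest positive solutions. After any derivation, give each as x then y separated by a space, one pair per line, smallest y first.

9801 910
192119201 17837820
3765920568201 349656946730
73819574785756801 6853975451963640

√116 → a₀=10, period (1,3,2,1,4,1,2,3,1,20); ℓ=10 even so k=9
a_0=10:  p_0=10·1+0=10,  q_0=10·0+1=1
a_1=1:  p_1=1·10+1=11,  q_1=1·1+0=1
a_2=3:  p_2=3·11+10=43,  q_2=3·1+1=4
…
a_4=1:  p_4=1·97+43=140,  q_4=1·9+4=13
…
a_7=2:  p_7=2·797+657=2251,  q_7=2·74+61=209
a_8=3:  p_8=3·2251+797=7550,  q_8=3·209+74=701
a_9=1:  p_9=1·7550+2251=9801,  q_9=1·701+209=910
→ (9801, 910).  Check: 9801²=96059601, 116·910²=96059600, difference 1.
(9801+910√116)^2 = 192119201 + 17837820√116
(9801+910√116)^3 = 3765920568201 + 349656946730√116
(9801+910√116)^4 = 73819574785756801 + 6853975451963640√116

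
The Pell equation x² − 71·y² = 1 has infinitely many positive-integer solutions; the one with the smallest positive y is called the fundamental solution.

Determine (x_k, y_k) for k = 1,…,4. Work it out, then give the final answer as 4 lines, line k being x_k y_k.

3480 413
24220799 2874480
168576757560 20006380387
1173294208396801 139244404619040

√71 → a₀=8, period (2,2,1,7,1,2,2,16); ℓ=8 even so k=7
i=0: a=8 ⇒ p=8, q=1
…
i=3: a=1 ⇒ p=59, q=7
…
i=5: a=1 ⇒ p=514, q=61
i=6: a=2 ⇒ p=1483, q=176
i=7: a=2 ⇒ p=3480, q=413
→ (3480, 413).  Check: 3480²=12110400, 71·413²=12110399, difference 1.
(x_2, y_2) = (3480·3480 + 71·413·413, 3480·413 + 413·3480) = (24220799, 2874480)
(x_3, y_3) = (3480·24220799 + 71·413·2874480, 3480·2874480 + 413·24220799) = (168576757560, 20006380387)
(x_4, y_4) = (3480·168576757560 + 71·413·20006380387, 3480·20006380387 + 413·168576757560) = (1173294208396801, 139244404619040)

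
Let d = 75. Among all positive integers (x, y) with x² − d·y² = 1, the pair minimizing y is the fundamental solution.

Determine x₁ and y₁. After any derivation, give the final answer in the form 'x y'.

√75 → a₀=8, period (1,1,1,16); ℓ=4 even so k=3
k=0  a_k=8  p_k/q_k = 8/1
k=1  a_k=1  p_k/q_k = 9/1
k=2  a_k=1  p_k/q_k = 17/2
k=3  a_k=1  p_k/q_k = 26/3
(x₁, y₁) = (26, 3);  26² − 75·3² = 1 ✓

26 3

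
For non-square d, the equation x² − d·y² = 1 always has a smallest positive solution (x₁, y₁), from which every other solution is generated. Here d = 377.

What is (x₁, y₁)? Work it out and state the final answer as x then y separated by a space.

233 12

√377 = [19; 2,2,2,38, …], period ℓ=4 (even) → k=3
step 0: (19, 1)  from 19·(1,0) + (0,1)
…
step 2: (97, 5)  from 2·(39,2) + (19,1)
step 3: (233, 12)  from 2·(97,5) + (39,2)
→ (233, 12).  Check: 233²=54289, 377·12²=54288, difference 1.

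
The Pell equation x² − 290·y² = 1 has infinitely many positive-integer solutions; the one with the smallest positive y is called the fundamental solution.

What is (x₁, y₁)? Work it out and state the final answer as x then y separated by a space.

√290 = [17; 34, …], period ℓ=1 (odd) → k=1
a_0=17:  p_0=17·1+0=17,  q_0=17·0+1=1
a_1=34:  p_1=34·17+1=579,  q_1=34·1+0=34
→ (579, 34).  Check: 579²=335241, 290·34²=335240, difference 1.

579 34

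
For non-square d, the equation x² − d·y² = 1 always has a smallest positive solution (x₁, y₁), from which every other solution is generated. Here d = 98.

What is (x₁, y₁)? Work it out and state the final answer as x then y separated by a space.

[9; 1,8,1,18] for √98; ℓ=4 ⇒ convergent index 3
step 0: (9, 1)  from 9·(1,0) + (0,1)
step 1: (10, 1)  from 1·(9,1) + (1,0)
step 2: (89, 9)  from 8·(10,1) + (9,1)
step 3: (99, 10)  from 1·(89,9) + (10,1)
fundamental: x₁=99, y₁=10  (since 9801 − 98·100 = 1)

99 10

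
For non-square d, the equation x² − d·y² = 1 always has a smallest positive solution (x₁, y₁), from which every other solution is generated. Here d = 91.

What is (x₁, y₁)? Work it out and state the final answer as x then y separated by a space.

1574 165

[9; 1,1,5,1,5,1,1,18] for √91; ℓ=8 ⇒ convergent index 7
k=0  a_k=9  p_k/q_k = 9/1
…
k=2  a_k=1  p_k/q_k = 19/2
k=3  a_k=5  p_k/q_k = 105/11
k=4  a_k=1  p_k/q_k = 124/13
k=5  a_k=5  p_k/q_k = 725/76
k=6  a_k=1  p_k/q_k = 849/89
k=7  a_k=1  p_k/q_k = 1574/165
(x₁, y₁) = (1574, 165);  1574² − 91·165² = 1 ✓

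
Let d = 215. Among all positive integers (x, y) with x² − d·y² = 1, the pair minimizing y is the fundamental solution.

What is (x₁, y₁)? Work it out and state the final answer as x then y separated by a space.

√215 → a₀=14, period (1,1,1,28); ℓ=4 even so k=3
a_0=14:  p_0=14·1+0=14,  q_0=14·0+1=1
a_1=1:  p_1=1·14+1=15,  q_1=1·1+0=1
a_2=1:  p_2=1·15+14=29,  q_2=1·1+1=2
a_3=1:  p_3=1·29+15=44,  q_3=1·2+1=3
fundamental: x₁=44, y₁=3  (since 1936 − 215·9 = 1)

44 3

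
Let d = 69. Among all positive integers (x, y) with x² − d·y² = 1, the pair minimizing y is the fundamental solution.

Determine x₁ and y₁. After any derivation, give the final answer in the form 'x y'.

d=69: √d = [8; 3,3,1,4,1,3,3,16] (ℓ=8, even), read p_7/q_7
a_0=8:  p_0=8·1+0=8,  q_0=8·0+1=1
…
a_4=4:  p_4=4·108+83=515,  q_4=4·13+10=62
…
a_6=3:  p_6=3·623+515=2384,  q_6=3·75+62=287
a_7=3:  p_7=3·2384+623=7775,  q_7=3·287+75=936
→ (7775, 936).  Check: 7775²=60450625, 69·936²=60450624, difference 1.

7775 936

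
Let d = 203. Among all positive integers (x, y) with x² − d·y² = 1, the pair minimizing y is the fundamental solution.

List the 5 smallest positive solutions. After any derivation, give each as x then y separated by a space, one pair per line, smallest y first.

57 4
6497 456
740601 51980
84422017 5925264
9623369337 675428116

√203 → a₀=14, period (4,28); ℓ=2 even so k=1
a_0=14:  p_0=14·1+0=14,  q_0=14·0+1=1
a_1=4:  p_1=4·14+1=57,  q_1=4·1+0=4
fundamental: x₁=57, y₁=4  (since 3249 − 203·16 = 1)
(57+4√203)^2 = 6497 + 456√203
(57+4√203)^3 = 740601 + 51980√203
(57+4√203)^4 = 84422017 + 5925264√203
(57+4√203)^5 = 9623369337 + 675428116√203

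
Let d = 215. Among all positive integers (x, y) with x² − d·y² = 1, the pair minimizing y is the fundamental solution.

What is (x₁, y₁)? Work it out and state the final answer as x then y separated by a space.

44 3

√215 → a₀=14, period (1,1,1,28); ℓ=4 even so k=3
k=0  a_k=14  p_k/q_k = 14/1
…
k=2  a_k=1  p_k/q_k = 29/2
k=3  a_k=1  p_k/q_k = 44/3
(x₁, y₁) = (44, 3);  44² − 215·3² = 1 ✓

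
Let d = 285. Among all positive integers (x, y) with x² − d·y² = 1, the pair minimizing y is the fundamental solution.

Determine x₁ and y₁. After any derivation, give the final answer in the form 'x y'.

2431 144

√285 → a₀=16, period (1,7,2,7,1,32); ℓ=6 even so k=5
step 0: (16, 1)  from 16·(1,0) + (0,1)
…
step 2: (135, 8)  from 7·(17,1) + (16,1)
step 3: (287, 17)  from 2·(135,8) + (17,1)
step 4: (2144, 127)  from 7·(287,17) + (135,8)
step 5: (2431, 144)  from 1·(2144,127) + (287,17)
fundamental: x₁=2431, y₁=144  (since 5909761 − 285·20736 = 1)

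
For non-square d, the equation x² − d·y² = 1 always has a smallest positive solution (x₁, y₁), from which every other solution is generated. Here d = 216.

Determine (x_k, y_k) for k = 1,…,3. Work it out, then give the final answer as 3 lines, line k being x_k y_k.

√216 → a₀=14, period (1,2,3,2,1,28); ℓ=6 even so k=5
k=0  a_k=14  p_k/q_k = 14/1
…
k=4  a_k=2  p_k/q_k = 338/23
k=5  a_k=1  p_k/q_k = 485/33
→ (485, 33).  Check: 485²=235225, 216·33²=235224, difference 1.
(485+33√216)^2 = 470449 + 32010√216
(485+33√216)^3 = 456335045 + 31049667√216

485 33
470449 32010
456335045 31049667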